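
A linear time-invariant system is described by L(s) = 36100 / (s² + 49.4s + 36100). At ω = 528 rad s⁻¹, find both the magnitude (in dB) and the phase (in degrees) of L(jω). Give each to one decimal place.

|L| = -16.6 dB, ∠L = -173.9 deg

|(j528)² + 49.4(j528) + 36100| = |-2.4268e+05 + j26083| = 2.441e+05
|L(j528)| = 36100 / 2.441e+05 = 0.1479
20 log₁₀(0.1479) = -16.60 dB
∠[(j528)² + 49.4(j528) + 36100] = ∠[-2.4268e+05 + j26083] = 173.87°
∠L(j528) = −173.87° = -173.87°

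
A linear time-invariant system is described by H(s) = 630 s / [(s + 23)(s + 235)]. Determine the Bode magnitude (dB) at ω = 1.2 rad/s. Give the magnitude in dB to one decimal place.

-17.1 dB

|j1.2| = 1.2
|j1.2 + 23| = √(1.2² + 23²) = 23.03
|j1.2 + 235| = √(1.2² + 235²) = 235
|H(j1.2)| = 630 × 1.2 / (23.03 × 235) = 0.13968
20 log₁₀(0.13968) = -17.10 dB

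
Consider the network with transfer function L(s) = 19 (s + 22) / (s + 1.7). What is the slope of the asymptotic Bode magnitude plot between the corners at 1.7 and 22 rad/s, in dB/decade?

In this band the factors already past their corner are: pole at 1.7; net slope = -20 dB/decade.

-20 dB/decade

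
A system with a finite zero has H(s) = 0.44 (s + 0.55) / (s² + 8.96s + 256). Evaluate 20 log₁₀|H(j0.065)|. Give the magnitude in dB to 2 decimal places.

-60.43 dB

|j0.065 + 0.55| = √(0.065² + 0.55²) = 0.5538
|(j0.065)² + 8.96(j0.065) + 256| = |256 + j0.5824| = 256
|H(j0.065)| = 0.44 × 0.5538 / 256 = 0.0009519
20 log₁₀(0.0009519) = -60.428 dB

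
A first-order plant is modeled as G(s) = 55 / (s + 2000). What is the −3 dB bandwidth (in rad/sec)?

2000 rad/sec

For a single-pole low-pass, the −3 dB point is at the pole: ω = 2000 rad/sec.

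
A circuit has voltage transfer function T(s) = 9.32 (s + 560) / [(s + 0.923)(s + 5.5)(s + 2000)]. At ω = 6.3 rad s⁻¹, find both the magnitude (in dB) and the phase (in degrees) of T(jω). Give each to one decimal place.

|T| = -26.2 dB, ∠T = -130.1°

|j6.3 + 560| = √(6.3² + 560²) = 560
|j6.3 + 0.923| = √(6.3² + 0.923²) = 6.367
|j6.3 + 5.5| = √(6.3² + 5.5²) = 8.363
|j6.3 + 2000| = √(6.3² + 2000²) = 2000
|T(j6.3)| = 9.32 × 560 / (6.367 × 8.363 × 2000) = 0.04901
20 log₁₀(0.04901) = -26.19 dB
∠(j6.3 + 560) = arctan(6.3/560) = 0.64°
∠(j6.3 + 0.923) = arctan(6.3/0.923) = 81.67°
∠(j6.3 + 5.5) = arctan(6.3/5.5) = 48.88°
∠(j6.3 + 2000) = arctan(6.3/2000) = 0.18°
∠T(j6.3) = 0.64° − (81.67° + 48.88° + 0.18°) = -130.08°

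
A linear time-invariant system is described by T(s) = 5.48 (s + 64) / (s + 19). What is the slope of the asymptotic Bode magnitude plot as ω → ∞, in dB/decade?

With 1 zero and 1 pole, the high-frequency asymptotic slope is 20 × (1 − 1) = 0 dB/decade.

0 dB/decade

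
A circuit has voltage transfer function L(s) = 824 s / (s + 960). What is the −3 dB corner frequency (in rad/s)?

960 rad/s

For a single-pole high-pass, the −3 dB point is at the pole: ω = 960 rad/s.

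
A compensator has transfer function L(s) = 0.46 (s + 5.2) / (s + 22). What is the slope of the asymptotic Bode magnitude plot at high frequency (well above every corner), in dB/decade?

With 1 zero and 1 pole, the high-frequency asymptotic slope is 20 × (1 − 1) = 0 dB/decade.

0 dB/decade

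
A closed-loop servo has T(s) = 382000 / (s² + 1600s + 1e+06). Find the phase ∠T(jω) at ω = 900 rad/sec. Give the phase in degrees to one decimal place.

-82.5 deg

∠[(j900)² + 1600(j900) + 1e+06] = ∠[1.9e+05 + j1.44e+06] = 82.48°
∠T(j900) = −82.48° = -82.48°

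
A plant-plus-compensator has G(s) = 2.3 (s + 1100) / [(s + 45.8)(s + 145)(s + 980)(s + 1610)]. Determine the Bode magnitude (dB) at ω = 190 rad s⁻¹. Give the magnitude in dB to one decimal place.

|j190 + 1100| = √(190² + 1100²) = 1116
|j190 + 45.8| = √(190² + 45.8²) = 195.4
|j190 + 145| = √(190² + 145²) = 239
|j190 + 980| = √(190² + 980²) = 998.2
|j190 + 1610| = √(190² + 1610²) = 1621
|G(j190)| = 2.3 × 1116 / (195.4 × 239 × 998.2 × 1621) = 3.3963e-08
20 log₁₀(3.3963e-08) = -149.38 dB

-149.4 dB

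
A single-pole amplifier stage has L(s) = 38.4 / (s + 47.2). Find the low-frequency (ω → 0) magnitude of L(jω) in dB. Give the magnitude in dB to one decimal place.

-1.8 dB

L(0) = 38.4 / 47.2 = 0.81356
20 log₁₀(0.81356) = -1.79 dB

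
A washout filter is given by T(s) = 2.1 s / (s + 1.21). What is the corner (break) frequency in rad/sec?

The single real pole at s = −1.21 gives a corner at ω = 1.21 rad/sec.

1.21 rad/sec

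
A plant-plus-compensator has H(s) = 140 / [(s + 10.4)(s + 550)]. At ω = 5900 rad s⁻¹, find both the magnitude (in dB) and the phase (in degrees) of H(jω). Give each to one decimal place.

|H| = -107.9 dB, ∠H = -174.6°

|j5900 + 10.4| = √(5900² + 10.4²) = 5900
|j5900 + 550| = √(5900² + 550²) = 5926
|H(j5900)| = 140 / (5900 × 5926) = 4.0045e-06
20 log₁₀(4.0045e-06) = -107.95 dB
∠(j5900 + 10.4) = arctan(5900/10.4) = 89.90°
∠(j5900 + 550) = arctan(5900/550) = 84.67°
∠H(j5900) = − (89.90° + 84.67°) = -174.57°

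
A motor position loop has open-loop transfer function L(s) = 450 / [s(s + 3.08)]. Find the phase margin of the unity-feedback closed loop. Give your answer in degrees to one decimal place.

Gain crossover: |L(jω)| = 1 at ω ≈ 21.1 rad s⁻¹.
∠L(j21.1) = −90° − arctan(21.1/3.08) ≈ -171.70°
PM = 180° + (-171.70°) = 8.30°

8.3°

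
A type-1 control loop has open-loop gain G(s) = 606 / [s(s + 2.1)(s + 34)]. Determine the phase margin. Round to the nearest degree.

21 deg

Gain crossover: |G(jω)| = 1 at ω ≈ 3.95 rad/sec.
∠G(j3.95) = −90° − arctan(3.95/2.1) − arctan(3.95/34) ≈ -158.66°
PM = 180° + (-158.66°) = 21.34°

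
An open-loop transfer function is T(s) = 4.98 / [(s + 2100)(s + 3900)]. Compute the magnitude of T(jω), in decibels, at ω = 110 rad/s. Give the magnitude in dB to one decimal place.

|j110 + 2100| = √(110² + 2100²) = 2103
|j110 + 3900| = √(110² + 3900²) = 3902
|T(j110)| = 4.98 / (2103 × 3902) = 6.0698e-07
20 log₁₀(6.0698e-07) = -124.34 dB

-124.3 dB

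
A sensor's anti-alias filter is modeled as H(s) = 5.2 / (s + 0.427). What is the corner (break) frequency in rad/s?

The single real pole at s = −0.427 gives a corner at ω = 0.427 rad/s.

0.427 rad/s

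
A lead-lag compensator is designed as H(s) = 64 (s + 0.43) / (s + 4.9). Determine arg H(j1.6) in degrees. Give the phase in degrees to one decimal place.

56.9 deg

∠(j1.6 + 0.43) = arctan(1.6/0.43) = 74.96°
∠(j1.6 + 4.9) = arctan(1.6/4.9) = 18.08°
∠H(j1.6) = 74.96° − 18.08° = 56.87°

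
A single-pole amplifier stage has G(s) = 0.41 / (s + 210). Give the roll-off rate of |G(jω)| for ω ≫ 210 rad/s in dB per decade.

-20 dB/decade

With 0 zeros and 1 pole, the high-frequency asymptotic slope is 20 × (0 − 1) = -20 dB/decade.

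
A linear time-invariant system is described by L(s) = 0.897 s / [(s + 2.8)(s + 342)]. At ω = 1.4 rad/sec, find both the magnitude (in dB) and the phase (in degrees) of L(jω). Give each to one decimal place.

|L| = -58.6 dB, ∠L = 63.2 deg

|j1.4| = 1.4
|j1.4 + 2.8| = √(1.4² + 2.8²) = 3.13
|j1.4 + 342| = √(1.4² + 342²) = 342
|L(j1.4)| = 0.897 × 1.4 / (3.13 × 342) = 0.0011729
20 log₁₀(0.0011729) = -58.61 dB
∠(j1.4) = 90.00°
∠(j1.4 + 2.8) = arctan(1.4/2.8) = 26.57°
∠(j1.4 + 342) = arctan(1.4/342) = 0.23°
∠L(j1.4) = 90.00° − (26.57° + 0.23°) = 63.20°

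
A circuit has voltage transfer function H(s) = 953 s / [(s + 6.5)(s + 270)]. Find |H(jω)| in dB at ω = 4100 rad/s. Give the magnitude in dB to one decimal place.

-12.7 dB

|j4100| = 4100
|j4100 + 6.5| = √(4100² + 6.5²) = 4100
|j4100 + 270| = √(4100² + 270²) = 4109
|H(j4100)| = 953 × 4100 / (4100 × 4109) = 0.23194
20 log₁₀(0.23194) = -12.69 dB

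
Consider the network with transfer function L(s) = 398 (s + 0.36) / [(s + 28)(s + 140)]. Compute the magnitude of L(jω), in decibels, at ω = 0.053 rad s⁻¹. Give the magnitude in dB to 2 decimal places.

|j0.053 + 0.36| = √(0.053² + 0.36²) = 0.3639
|j0.053 + 28| = √(0.053² + 28²) = 28
|j0.053 + 140| = √(0.053² + 140²) = 140
|L(j0.053)| = 398 × 0.3639 / (28 × 140) = 0.036945
20 log₁₀(0.036945) = -28.649 dB

-28.65 dB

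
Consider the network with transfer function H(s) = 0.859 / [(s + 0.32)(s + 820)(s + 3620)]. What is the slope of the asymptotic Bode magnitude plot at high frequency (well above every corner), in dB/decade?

With 0 zeros and 3 poles, the high-frequency asymptotic slope is 20 × (0 − 3) = -60 dB/decade.

-60 dB/decade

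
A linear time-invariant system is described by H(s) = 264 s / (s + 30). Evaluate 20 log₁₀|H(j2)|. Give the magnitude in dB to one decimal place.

|j2| = 2
|j2 + 30| = √(2² + 30²) = 30.07
|H(j2)| = 264 × 2 / 30.07 = 17.561
20 log₁₀(17.561) = 24.89 dB

24.9 dB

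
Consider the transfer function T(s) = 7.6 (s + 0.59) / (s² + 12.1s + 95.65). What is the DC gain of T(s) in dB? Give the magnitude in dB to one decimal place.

-26.6 dB

T(0) = 7.6 × 0.59 / 95.65 = 0.046879
20 log₁₀(0.046879) = -26.58 dB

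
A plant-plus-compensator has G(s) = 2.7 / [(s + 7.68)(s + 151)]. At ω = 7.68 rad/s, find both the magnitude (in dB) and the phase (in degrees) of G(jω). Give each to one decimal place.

|G| = -55.7 dB, ∠G = -47.9°

|j7.68 + 7.68| = √(7.68² + 7.68²) = 10.86
|j7.68 + 151| = √(7.68² + 151²) = 151.2
|G(j7.68)| = 2.7 / (10.86 × 151.2) = 0.0016442
20 log₁₀(0.0016442) = -55.68 dB
∠(j7.68 + 7.68) = arctan(7.68/7.68) = 45.00°
∠(j7.68 + 151) = arctan(7.68/151) = 2.91°
∠G(j7.68) = − (45.00° + 2.91°) = -47.91°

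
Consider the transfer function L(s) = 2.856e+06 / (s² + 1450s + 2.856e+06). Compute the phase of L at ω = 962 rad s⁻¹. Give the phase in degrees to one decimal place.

-35.8 deg

∠[(j962)² + 1450(j962) + 2.856e+06] = ∠[1.9306e+06 + j1.3949e+06] = 35.85°
∠L(j962) = −35.85° = -35.85°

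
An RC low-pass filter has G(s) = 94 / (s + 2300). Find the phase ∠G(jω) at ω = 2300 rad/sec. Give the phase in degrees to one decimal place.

-45.0°

∠(j2300 + 2300) = arctan(2300/2300) = 45.00°
∠G(j2300) = −45.00° = -45.00°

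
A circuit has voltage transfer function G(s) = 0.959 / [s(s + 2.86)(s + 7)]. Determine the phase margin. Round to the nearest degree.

Gain crossover: |G(jω)| = 1 at ω ≈ 0.0479 rad/sec.
∠G(j0.0479) = −90° − arctan(0.0479/2.86) − arctan(0.0479/7) ≈ -91.35°
PM = 180° + (-91.35°) = 88.65°

89°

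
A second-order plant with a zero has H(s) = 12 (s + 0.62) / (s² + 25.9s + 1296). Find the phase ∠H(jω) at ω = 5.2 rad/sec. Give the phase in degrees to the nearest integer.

∠(j5.2 + 0.62) = arctan(5.2/0.62) = 83.20°
∠[(j5.2)² + 25.9(j5.2) + 1296] = ∠[1269 + j134.68] = 6.06°
∠H(j5.2) = 83.20° − 6.06° = 77.14°

77°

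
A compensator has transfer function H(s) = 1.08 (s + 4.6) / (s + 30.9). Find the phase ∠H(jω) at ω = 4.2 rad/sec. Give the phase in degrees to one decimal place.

∠(j4.2 + 4.6) = arctan(4.2/4.6) = 42.40°
∠(j4.2 + 30.9) = arctan(4.2/30.9) = 7.74°
∠H(j4.2) = 42.40° − 7.74° = 34.66°

34.7°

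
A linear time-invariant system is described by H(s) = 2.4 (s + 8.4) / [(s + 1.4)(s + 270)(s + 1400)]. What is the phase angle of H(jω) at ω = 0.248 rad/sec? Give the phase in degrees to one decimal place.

∠(j0.248 + 8.4) = arctan(0.248/8.4) = 1.69°
∠(j0.248 + 1.4) = arctan(0.248/1.4) = 10.05°
∠(j0.248 + 270) = arctan(0.248/270) = 0.05°
∠(j0.248 + 1400) = arctan(0.248/1400) = 0.01°
∠H(j0.248) = 1.69° − (10.05° + 0.05° + 0.01°) = -8.42°

-8.4°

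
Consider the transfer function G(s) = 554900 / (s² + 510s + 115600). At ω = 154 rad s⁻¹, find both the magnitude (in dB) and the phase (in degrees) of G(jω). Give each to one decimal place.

|G| = 13.2 dB, ∠G = -40.5°

|(j154)² + 510(j154) + 115600| = |91884 + j78540| = 1.209e+05
|G(j154)| = 554900 / 1.209e+05 = 4.5906
20 log₁₀(4.5906) = 13.24 dB
∠[(j154)² + 510(j154) + 115600] = ∠[91884 + j78540] = 40.52°
∠G(j154) = −40.52° = -40.52°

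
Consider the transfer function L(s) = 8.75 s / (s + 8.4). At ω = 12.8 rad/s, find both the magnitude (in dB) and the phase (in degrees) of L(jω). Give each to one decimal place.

|L| = 17.3 dB, ∠L = 33.3°

|j12.8| = 12.8
|j12.8 + 8.4| = √(12.8² + 8.4²) = 15.31
|L(j12.8)| = 8.75 × 12.8 / 15.31 = 7.3154
20 log₁₀(7.3154) = 17.28 dB
∠(j12.8) = 90.00°
∠(j12.8 + 8.4) = arctan(12.8/8.4) = 56.73°
∠L(j12.8) = 90.00° − 56.73° = 33.27°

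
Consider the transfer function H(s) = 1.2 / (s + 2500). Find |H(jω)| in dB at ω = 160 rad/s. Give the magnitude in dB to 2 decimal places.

|j160 + 2500| = √(160² + 2500²) = 2505
|H(j160)| = 1.2 / 2505 = 0.00047902
20 log₁₀(0.00047902) = -66.393 dB

-66.39 dB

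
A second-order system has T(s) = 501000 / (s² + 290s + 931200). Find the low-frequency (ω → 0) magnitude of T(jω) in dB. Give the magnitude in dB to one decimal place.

-5.4 dB

T(0) = 501000 / 931200 = 0.53802
20 log₁₀(0.53802) = -5.38 dB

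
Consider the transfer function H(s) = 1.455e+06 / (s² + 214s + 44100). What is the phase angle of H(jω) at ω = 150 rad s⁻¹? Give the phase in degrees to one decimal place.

∠[(j150)² + 214(j150) + 44100] = ∠[21600 + j32100] = 56.06°
∠H(j150) = −56.06° = -56.06°

-56.1°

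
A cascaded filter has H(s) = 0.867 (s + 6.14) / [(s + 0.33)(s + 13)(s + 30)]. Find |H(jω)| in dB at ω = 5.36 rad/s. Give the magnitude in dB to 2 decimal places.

|j5.36 + 6.14| = √(5.36² + 6.14²) = 8.15
|j5.36 + 0.33| = √(5.36² + 0.33²) = 5.37
|j5.36 + 13| = √(5.36² + 13²) = 14.06
|j5.36 + 30| = √(5.36² + 30²) = 30.48
|H(j5.36)| = 0.867 × 8.15 / (5.37 × 14.06 × 30.48) = 0.0030707
20 log₁₀(0.0030707) = -50.255 dB

-50.26 dB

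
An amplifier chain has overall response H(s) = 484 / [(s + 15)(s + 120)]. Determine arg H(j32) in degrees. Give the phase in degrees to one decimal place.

-79.8°

∠(j32 + 15) = arctan(32/15) = 64.89°
∠(j32 + 120) = arctan(32/120) = 14.93°
∠H(j32) = − (64.89° + 14.93°) = -79.82°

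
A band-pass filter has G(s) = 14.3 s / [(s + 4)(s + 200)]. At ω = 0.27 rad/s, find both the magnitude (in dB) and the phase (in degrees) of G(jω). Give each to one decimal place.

|G| = -46.3 dB, ∠G = 86.1 deg

|j0.27| = 0.27
|j0.27 + 4| = √(0.27² + 4²) = 4.009
|j0.27 + 200| = √(0.27² + 200²) = 200
|G(j0.27)| = 14.3 × 0.27 / (4.009 × 200) = 0.0048153
20 log₁₀(0.0048153) = -46.35 dB
∠(j0.27) = 90.00°
∠(j0.27 + 4) = arctan(0.27/4) = 3.86°
∠(j0.27 + 200) = arctan(0.27/200) = 0.08°
∠G(j0.27) = 90.00° − (3.86° + 0.08°) = 86.06°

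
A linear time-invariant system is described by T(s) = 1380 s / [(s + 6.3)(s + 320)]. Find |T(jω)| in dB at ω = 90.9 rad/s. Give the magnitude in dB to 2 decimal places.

12.34 dB

|j90.9| = 90.9
|j90.9 + 6.3| = √(90.9² + 6.3²) = 91.12
|j90.9 + 320| = √(90.9² + 320²) = 332.7
|T(j90.9)| = 1380 × 90.9 / (91.12 × 332.7) = 4.1384
20 log₁₀(4.1384) = 12.337 dB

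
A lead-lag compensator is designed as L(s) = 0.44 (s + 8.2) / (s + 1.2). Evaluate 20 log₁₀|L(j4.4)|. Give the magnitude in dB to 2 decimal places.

-0.94 dB

|j4.4 + 8.2| = √(4.4² + 8.2²) = 9.306
|j4.4 + 1.2| = √(4.4² + 1.2²) = 4.561
|L(j4.4)| = 0.44 × 9.306 / 4.561 = 0.8978
20 log₁₀(0.8978) = -0.936 dB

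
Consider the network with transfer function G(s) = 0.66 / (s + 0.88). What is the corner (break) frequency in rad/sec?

The single real pole at s = −0.88 gives a corner at ω = 0.88 rad/sec.

0.88 rad/sec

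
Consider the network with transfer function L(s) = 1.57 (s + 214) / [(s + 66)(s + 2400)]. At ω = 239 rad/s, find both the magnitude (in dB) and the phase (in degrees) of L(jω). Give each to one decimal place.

|L| = -61.5 dB, ∠L = -32.1°

|j239 + 214| = √(239² + 214²) = 320.8
|j239 + 66| = √(239² + 66²) = 247.9
|j239 + 2400| = √(239² + 2400²) = 2412
|L(j239)| = 1.57 × 320.8 / (247.9 × 2412) = 0.00084223
20 log₁₀(0.00084223) = -61.49 dB
∠(j239 + 214) = arctan(239/214) = 48.16°
∠(j239 + 66) = arctan(239/66) = 74.56°
∠(j239 + 2400) = arctan(239/2400) = 5.69°
∠L(j239) = 48.16° − (74.56° + 5.69°) = -32.09°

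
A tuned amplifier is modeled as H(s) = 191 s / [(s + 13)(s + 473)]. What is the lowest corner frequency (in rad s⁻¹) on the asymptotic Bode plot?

Break frequencies occur at each pole and zero magnitude: 13 rad s⁻¹, 473 rad s⁻¹.
The lowest is 13 rad s⁻¹.

13 rad s⁻¹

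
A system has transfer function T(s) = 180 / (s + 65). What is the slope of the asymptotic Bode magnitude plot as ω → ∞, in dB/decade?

With 0 zeros and 1 pole, the high-frequency asymptotic slope is 20 × (0 − 1) = -20 dB/decade.

-20 dB/decade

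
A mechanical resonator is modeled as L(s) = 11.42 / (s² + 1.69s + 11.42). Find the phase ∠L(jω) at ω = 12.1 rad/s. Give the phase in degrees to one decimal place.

-171.4°

∠[(j12.1)² + 1.69(j12.1) + 11.42] = ∠[-134.99 + j20.449] = 171.39°
∠L(j12.1) = −171.39° = -171.39°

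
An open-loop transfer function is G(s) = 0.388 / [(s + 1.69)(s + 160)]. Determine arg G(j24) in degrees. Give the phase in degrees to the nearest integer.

∠(j24 + 1.69) = arctan(24/1.69) = 85.97°
∠(j24 + 160) = arctan(24/160) = 8.53°
∠G(j24) = − (85.97° + 8.53°) = -94.50°

-95°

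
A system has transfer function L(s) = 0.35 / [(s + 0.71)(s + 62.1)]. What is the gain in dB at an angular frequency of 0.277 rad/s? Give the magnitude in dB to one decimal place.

-42.6 dB

|j0.277 + 0.71| = √(0.277² + 0.71²) = 0.7621
|j0.277 + 62.1| = √(0.277² + 62.1²) = 62.1
|L(j0.277)| = 0.35 / (0.7621 × 62.1) = 0.0073952
20 log₁₀(0.0073952) = -42.62 dB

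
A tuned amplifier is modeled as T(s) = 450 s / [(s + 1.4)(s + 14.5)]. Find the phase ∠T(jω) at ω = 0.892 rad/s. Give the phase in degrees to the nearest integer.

54°

∠(j0.892) = 90.00°
∠(j0.892 + 1.4) = arctan(0.892/1.4) = 32.50°
∠(j0.892 + 14.5) = arctan(0.892/14.5) = 3.52°
∠T(j0.892) = 90.00° − (32.50° + 3.52°) = 53.98°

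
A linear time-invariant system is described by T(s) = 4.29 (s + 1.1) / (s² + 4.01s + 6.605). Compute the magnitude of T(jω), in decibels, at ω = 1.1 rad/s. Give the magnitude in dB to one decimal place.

-0.4 dB

|j1.1 + 1.1| = √(1.1² + 1.1²) = 1.556
|(j1.1)² + 4.01(j1.1) + 6.605| = |5.395 + j4.411| = 6.969
|T(j1.1)| = 4.29 × 1.556 / 6.969 = 0.95766
20 log₁₀(0.95766) = -0.38 dB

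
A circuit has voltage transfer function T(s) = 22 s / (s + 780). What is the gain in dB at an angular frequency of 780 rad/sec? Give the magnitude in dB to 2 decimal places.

23.84 dB

|j780| = 780
|j780 + 780| = √(780² + 780²) = 1103
|T(j780)| = 22 × 780 / 1103 = 15.556
20 log₁₀(15.556) = 23.838 dB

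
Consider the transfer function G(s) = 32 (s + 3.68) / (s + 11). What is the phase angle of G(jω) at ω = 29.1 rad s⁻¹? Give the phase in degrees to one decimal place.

13.5°

∠(j29.1 + 3.68) = arctan(29.1/3.68) = 82.79°
∠(j29.1 + 11) = arctan(29.1/11) = 69.29°
∠G(j29.1) = 82.79° − 69.29° = 13.50°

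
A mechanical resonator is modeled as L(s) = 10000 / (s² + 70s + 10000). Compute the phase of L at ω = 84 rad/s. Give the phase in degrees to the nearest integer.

∠[(j84)² + 70(j84) + 10000] = ∠[2944 + j5880] = 63.40°
∠L(j84) = −63.40° = -63.40°

-63°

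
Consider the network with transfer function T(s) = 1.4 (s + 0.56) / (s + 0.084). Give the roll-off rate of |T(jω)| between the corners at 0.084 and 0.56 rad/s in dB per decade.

-20 dB/decade

In this band the factors already past their corner are: pole at 0.084; net slope = -20 dB/decade.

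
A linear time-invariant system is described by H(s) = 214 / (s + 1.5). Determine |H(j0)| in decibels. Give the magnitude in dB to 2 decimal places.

H(0) = 214 / 1.5 = 142.67
20 log₁₀(142.67) = 43.086 dB

43.09 dB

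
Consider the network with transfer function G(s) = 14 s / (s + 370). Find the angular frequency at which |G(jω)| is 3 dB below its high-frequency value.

370 rad s⁻¹

For a single-pole high-pass, the −3 dB point is at the pole: ω = 370 rad s⁻¹.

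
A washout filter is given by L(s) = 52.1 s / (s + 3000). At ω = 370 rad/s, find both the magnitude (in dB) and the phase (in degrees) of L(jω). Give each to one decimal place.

|j370| = 370
|j370 + 3000| = √(370² + 3000²) = 3023
|L(j370)| = 52.1 × 370 / 3023 = 6.3773
20 log₁₀(6.3773) = 16.09 dB
∠(j370) = 90.00°
∠(j370 + 3000) = arctan(370/3000) = 7.03°
∠L(j370) = 90.00° − 7.03° = 82.97°

|L| = 16.1 dB, ∠L = 83.0°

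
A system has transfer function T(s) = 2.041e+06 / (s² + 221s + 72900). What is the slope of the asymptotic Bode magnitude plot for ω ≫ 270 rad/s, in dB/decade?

With 0 zeros and 2 poles, the high-frequency asymptotic slope is 20 × (0 − 2) = -40 dB/decade.

-40 dB/decade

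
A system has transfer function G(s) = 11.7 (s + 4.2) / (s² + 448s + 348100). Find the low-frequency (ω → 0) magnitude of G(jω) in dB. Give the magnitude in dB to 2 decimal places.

G(0) = 11.7 × 4.2 / 348100 = 0.00014117
20 log₁₀(0.00014117) = -77.005 dB

-77.01 dB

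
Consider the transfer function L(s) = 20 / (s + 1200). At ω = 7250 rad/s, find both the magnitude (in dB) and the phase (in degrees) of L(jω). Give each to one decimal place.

|L| = -51.3 dB, ∠L = -80.6°

|j7250 + 1200| = √(7250² + 1200²) = 7349
|L(j7250)| = 20 / 7349 = 0.0027216
20 log₁₀(0.0027216) = -51.30 dB
∠(j7250 + 1200) = arctan(7250/1200) = 80.60°
∠L(j7250) = −80.60° = -80.60°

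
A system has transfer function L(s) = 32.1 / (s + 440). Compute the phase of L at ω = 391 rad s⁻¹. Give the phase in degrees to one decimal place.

∠(j391 + 440) = arctan(391/440) = 41.63°
∠L(j391) = −41.63° = -41.63°

-41.6°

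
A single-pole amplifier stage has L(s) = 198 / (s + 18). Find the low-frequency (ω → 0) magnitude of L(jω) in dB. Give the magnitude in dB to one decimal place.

20.8 dB

L(0) = 198 / 18 = 11
20 log₁₀(11) = 20.83 dB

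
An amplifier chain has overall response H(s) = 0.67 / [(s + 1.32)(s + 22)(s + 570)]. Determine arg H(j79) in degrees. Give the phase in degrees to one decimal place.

∠(j79 + 1.32) = arctan(79/1.32) = 89.04°
∠(j79 + 22) = arctan(79/22) = 74.44°
∠(j79 + 570) = arctan(79/570) = 7.89°
∠H(j79) = − (89.04° + 74.44° + 7.89°) = -171.37°

-171.4°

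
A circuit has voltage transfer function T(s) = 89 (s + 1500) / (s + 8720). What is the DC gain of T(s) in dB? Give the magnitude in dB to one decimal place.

T(0) = 89 × 1500 / 8720 = 15.31
20 log₁₀(15.31) = 23.70 dB

23.7 dB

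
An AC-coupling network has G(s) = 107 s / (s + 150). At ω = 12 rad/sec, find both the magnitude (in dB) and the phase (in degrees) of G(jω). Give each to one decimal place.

|G| = 18.6 dB, ∠G = 85.4 deg

|j12| = 12
|j12 + 150| = √(12² + 150²) = 150.5
|G(j12)| = 107 × 12 / 150.5 = 8.5327
20 log₁₀(8.5327) = 18.62 dB
∠(j12) = 90.00°
∠(j12 + 150) = arctan(12/150) = 4.57°
∠G(j12) = 90.00° − 4.57° = 85.43°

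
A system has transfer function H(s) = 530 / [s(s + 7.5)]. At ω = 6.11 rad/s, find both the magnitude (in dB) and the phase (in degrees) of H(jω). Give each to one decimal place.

|H| = 19.1 dB, ∠H = -129.2°

|j6.11 + 7.5| = √(6.11² + 7.5²) = 9.674
|j6.11| = 6.11
|H(j6.11)| = 530 / (9.674 × 6.11) = 8.9668
20 log₁₀(8.9668) = 19.05 dB
∠(j6.11 + 7.5) = arctan(6.11/7.5) = 39.17°
∠(j6.11) = 90.00°
∠H(j6.11) = − (39.17° + 90.00°) = -129.17°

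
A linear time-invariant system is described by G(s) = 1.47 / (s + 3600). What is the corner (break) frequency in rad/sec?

3600 rad/sec

The single real pole at s = −3600 gives a corner at ω = 3600 rad/sec.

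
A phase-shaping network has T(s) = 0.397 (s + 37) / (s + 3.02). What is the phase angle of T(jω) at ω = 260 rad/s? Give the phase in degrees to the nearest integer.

∠(j260 + 37) = arctan(260/37) = 81.90°
∠(j260 + 3.02) = arctan(260/3.02) = 89.33°
∠T(j260) = 81.90° − 89.33° = -7.43°

-7 deg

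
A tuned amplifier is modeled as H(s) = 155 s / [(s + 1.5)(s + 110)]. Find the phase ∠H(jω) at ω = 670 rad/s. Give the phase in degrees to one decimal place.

∠(j670) = 90.00°
∠(j670 + 1.5) = arctan(670/1.5) = 89.87°
∠(j670 + 110) = arctan(670/110) = 80.68°
∠H(j670) = 90.00° − (89.87° + 80.68°) = -80.55°

-80.5°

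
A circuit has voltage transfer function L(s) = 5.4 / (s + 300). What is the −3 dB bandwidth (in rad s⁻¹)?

300 rad s⁻¹

For a single-pole low-pass, the −3 dB point is at the pole: ω = 300 rad s⁻¹.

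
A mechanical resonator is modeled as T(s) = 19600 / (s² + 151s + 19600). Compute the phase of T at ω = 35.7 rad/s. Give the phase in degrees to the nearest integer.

-16 deg

∠[(j35.7)² + 151(j35.7) + 19600] = ∠[18326 + j5390.7] = 16.39°
∠T(j35.7) = −16.39° = -16.39°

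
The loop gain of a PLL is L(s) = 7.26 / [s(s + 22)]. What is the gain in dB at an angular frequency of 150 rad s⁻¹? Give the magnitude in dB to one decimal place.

|j150 + 22| = √(150² + 22²) = 151.6
|j150| = 150
|L(j150)| = 7.26 / (151.6 × 150) = 0.00031925
20 log₁₀(0.00031925) = -69.92 dB

-69.9 dB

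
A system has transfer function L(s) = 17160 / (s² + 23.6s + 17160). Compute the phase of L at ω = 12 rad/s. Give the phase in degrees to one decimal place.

-1.0°

∠[(j12)² + 23.6(j12) + 17160] = ∠[17016 + j283.2] = 0.95°
∠L(j12) = −0.95° = -0.95°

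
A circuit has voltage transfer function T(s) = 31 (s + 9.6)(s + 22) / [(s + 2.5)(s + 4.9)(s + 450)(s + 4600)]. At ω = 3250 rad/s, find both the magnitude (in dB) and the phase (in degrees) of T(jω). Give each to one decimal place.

|j3250 + 9.6| = √(3250² + 9.6²) = 3250
|j3250 + 22| = √(3250² + 22²) = 3250
|j3250 + 2.5| = √(3250² + 2.5²) = 3250
|j3250 + 4.9| = √(3250² + 4.9²) = 3250
|j3250 + 450| = √(3250² + 450²) = 3281
|j3250 + 4600| = √(3250² + 4600²) = 5632
|T(j3250)| = 31 × 3250 × 3250 / (3250 × 3250 × 3281 × 5632) = 1.6776e-06
20 log₁₀(1.6776e-06) = -115.51 dB
∠(j3250 + 9.6) = arctan(3250/9.6) = 89.83°
∠(j3250 + 22) = arctan(3250/22) = 89.61°
∠(j3250 + 2.5) = arctan(3250/2.5) = 89.96°
∠(j3250 + 4.9) = arctan(3250/4.9) = 89.91°
∠(j3250 + 450) = arctan(3250/450) = 82.12°
∠(j3250 + 4600) = arctan(3250/4600) = 35.24°
∠T(j3250) = 89.83° + 89.61° − (89.96° + 89.91° + 82.12° + 35.24°) = -117.79°

|T| = -115.5 dB, ∠T = -117.8°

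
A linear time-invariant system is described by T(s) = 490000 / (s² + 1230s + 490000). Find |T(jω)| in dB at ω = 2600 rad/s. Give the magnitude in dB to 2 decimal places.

|(j2600)² + 1230(j2600) + 490000| = |-6.27e+06 + j3.198e+06| = 7.038e+06
|T(j2600)| = 490000 / 7.038e+06 = 0.069617
20 log₁₀(0.069617) = -23.146 dB

-23.15 dB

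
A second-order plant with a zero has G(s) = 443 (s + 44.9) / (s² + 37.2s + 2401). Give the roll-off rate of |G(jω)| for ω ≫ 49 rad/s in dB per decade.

-20 dB/decade

With 1 zero and 2 poles, the high-frequency asymptotic slope is 20 × (1 − 2) = -20 dB/decade.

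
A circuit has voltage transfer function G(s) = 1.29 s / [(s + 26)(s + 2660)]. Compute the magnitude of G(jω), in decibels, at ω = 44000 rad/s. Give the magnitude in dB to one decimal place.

|j44000| = 4.4e+04
|j44000 + 26| = √(44000² + 26²) = 4.4e+04
|j44000 + 2660| = √(44000² + 2660²) = 4.408e+04
|G(j44000)| = 1.29 × 4.4e+04 / (4.4e+04 × 4.408e+04) = 2.9265e-05
20 log₁₀(2.9265e-05) = -90.67 dB

-90.7 dB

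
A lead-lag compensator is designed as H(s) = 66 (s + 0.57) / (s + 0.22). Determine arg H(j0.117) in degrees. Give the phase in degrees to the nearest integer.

∠(j0.117 + 0.57) = arctan(0.117/0.57) = 11.60°
∠(j0.117 + 0.22) = arctan(0.117/0.22) = 28.00°
∠H(j0.117) = 11.60° − 28.00° = -16.41°

-16 deg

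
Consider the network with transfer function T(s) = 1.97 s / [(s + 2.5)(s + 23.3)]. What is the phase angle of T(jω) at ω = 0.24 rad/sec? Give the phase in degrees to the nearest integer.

84°

∠(j0.24) = 90.00°
∠(j0.24 + 2.5) = arctan(0.24/2.5) = 5.48°
∠(j0.24 + 23.3) = arctan(0.24/23.3) = 0.59°
∠T(j0.24) = 90.00° − (5.48° + 0.59°) = 83.93°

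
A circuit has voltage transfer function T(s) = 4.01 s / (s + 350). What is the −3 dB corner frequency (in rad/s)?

For a single-pole high-pass, the −3 dB point is at the pole: ω = 350 rad/s.

350 rad/s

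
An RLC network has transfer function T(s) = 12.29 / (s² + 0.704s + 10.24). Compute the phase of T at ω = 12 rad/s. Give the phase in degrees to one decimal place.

-176.4°

∠[(j12)² + 0.704(j12) + 10.24] = ∠[-133.76 + j8.448] = 176.39°
∠T(j12) = −176.39° = -176.39°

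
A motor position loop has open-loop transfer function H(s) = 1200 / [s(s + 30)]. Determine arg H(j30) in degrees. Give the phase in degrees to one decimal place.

-135.0°

∠(j30 + 30) = arctan(30/30) = 45.00°
∠(j30) = 90.00°
∠H(j30) = − (45.00° + 90.00°) = -135.00°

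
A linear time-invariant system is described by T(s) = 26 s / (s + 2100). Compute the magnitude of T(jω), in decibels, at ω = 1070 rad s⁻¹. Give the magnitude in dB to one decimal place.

|j1070| = 1070
|j1070 + 2100| = √(1070² + 2100²) = 2357
|T(j1070)| = 26 × 1070 / 2357 = 11.804
20 log₁₀(11.804) = 21.44 dB

21.4 dB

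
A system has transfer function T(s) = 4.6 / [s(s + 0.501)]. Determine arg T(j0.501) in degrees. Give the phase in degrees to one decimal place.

∠(j0.501 + 0.501) = arctan(0.501/0.501) = 45.00°
∠(j0.501) = 90.00°
∠T(j0.501) = − (45.00° + 90.00°) = -135.00°

-135.0 deg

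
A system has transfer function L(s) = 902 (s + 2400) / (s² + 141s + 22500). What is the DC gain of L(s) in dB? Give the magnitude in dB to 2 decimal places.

39.66 dB

L(0) = 902 × 2400 / 22500 = 96.213
20 log₁₀(96.213) = 39.665 dB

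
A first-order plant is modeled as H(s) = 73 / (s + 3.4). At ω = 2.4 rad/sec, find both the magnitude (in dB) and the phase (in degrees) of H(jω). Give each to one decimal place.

|H| = 24.9 dB, ∠H = -35.2°

|j2.4 + 3.4| = √(2.4² + 3.4²) = 4.162
|H(j2.4)| = 73 / 4.162 = 17.541
20 log₁₀(17.541) = 24.88 dB
∠(j2.4 + 3.4) = arctan(2.4/3.4) = 35.22°
∠H(j2.4) = −35.22° = -35.22°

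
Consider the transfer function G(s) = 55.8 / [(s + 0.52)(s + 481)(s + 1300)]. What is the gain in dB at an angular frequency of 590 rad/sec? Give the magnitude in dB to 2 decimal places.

-141.21 dB

|j590 + 0.52| = √(590² + 0.52²) = 590
|j590 + 481| = √(590² + 481²) = 761.2
|j590 + 1300| = √(590² + 1300²) = 1428
|G(j590)| = 55.8 / (590 × 761.2 × 1428) = 8.7028e-08
20 log₁₀(8.7028e-08) = -141.207 dB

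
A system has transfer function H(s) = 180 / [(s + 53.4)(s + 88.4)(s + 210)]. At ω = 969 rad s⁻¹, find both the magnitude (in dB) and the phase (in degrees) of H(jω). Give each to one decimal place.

|j969 + 53.4| = √(969² + 53.4²) = 970.5
|j969 + 88.4| = √(969² + 88.4²) = 973
|j969 + 210| = √(969² + 210²) = 991.5
|H(j969)| = 180 / (970.5 × 973 × 991.5) = 1.9225e-07
20 log₁₀(1.9225e-07) = -134.32 dB
∠(j969 + 53.4) = arctan(969/53.4) = 86.85°
∠(j969 + 88.4) = arctan(969/88.4) = 84.79°
∠(j969 + 210) = arctan(969/210) = 77.77°
∠H(j969) = − (86.85° + 84.79° + 77.77°) = -249.41°

|H| = -134.3 dB, ∠H = -249.4°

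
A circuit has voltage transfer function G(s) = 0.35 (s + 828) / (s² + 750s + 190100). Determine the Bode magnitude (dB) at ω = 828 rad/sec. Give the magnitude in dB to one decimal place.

|j828 + 828| = √(828² + 828²) = 1171
|(j828)² + 750(j828) + 190100| = |-4.9548e+05 + j6.21e+05| = 7.944e+05
|G(j828)| = 0.35 × 1171 / 7.944e+05 = 0.00051588
20 log₁₀(0.00051588) = -65.75 dB

-65.7 dB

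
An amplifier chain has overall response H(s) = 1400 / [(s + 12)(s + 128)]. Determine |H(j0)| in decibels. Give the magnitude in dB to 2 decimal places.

-0.81 dB

H(0) = 1400 / (12 × 128) = 0.91146
20 log₁₀(0.91146) = -0.805 dB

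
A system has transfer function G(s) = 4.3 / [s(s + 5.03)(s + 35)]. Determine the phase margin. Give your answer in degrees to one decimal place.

89.7°

Gain crossover: |G(jω)| = 1 at ω ≈ 0.0244 rad/sec.
∠G(j0.0244) = −90° − arctan(0.0244/5.03) − arctan(0.0244/35) ≈ -90.32°
PM = 180° + (-90.32°) = 89.68°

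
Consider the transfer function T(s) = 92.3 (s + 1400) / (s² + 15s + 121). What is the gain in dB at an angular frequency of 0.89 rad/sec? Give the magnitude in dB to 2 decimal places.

60.57 dB

|j0.89 + 1400| = √(0.89² + 1400²) = 1400
|(j0.89)² + 15(j0.89) + 121| = |120.21 + j13.35| = 120.9
|T(j0.89)| = 92.3 × 1400 / 120.9 = 1068.4
20 log₁₀(1068.4) = 60.575 dB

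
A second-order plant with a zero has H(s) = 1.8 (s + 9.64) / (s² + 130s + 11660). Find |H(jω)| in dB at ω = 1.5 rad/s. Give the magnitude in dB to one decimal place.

|j1.5 + 9.64| = √(1.5² + 9.64²) = 9.756
|(j1.5)² + 130(j1.5) + 11660| = |11658 + j195| = 1.166e+04
|H(j1.5)| = 1.8 × 9.756 / 1.166e+04 = 0.0015062
20 log₁₀(0.0015062) = -56.44 dB

-56.4 dB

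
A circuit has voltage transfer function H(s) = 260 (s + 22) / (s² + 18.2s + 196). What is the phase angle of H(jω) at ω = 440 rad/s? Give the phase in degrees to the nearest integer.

∠(j440 + 22) = arctan(440/22) = 87.14°
∠[(j440)² + 18.2(j440) + 196] = ∠[-1.934e+05 + j8008] = 177.63°
∠H(j440) = 87.14° − 177.63° = -90.49°

-90°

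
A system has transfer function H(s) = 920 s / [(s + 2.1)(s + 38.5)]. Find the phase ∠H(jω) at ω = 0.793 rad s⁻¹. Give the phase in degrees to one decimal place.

68.1 deg

∠(j0.793) = 90.00°
∠(j0.793 + 2.1) = arctan(0.793/2.1) = 20.69°
∠(j0.793 + 38.5) = arctan(0.793/38.5) = 1.18°
∠H(j0.793) = 90.00° − (20.69° + 1.18°) = 68.13°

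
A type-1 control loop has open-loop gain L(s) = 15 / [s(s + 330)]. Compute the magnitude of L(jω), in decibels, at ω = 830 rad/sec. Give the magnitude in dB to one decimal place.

|j830 + 330| = √(830² + 330²) = 893.2
|j830| = 830
|L(j830)| = 15 / (893.2 × 830) = 2.0233e-05
20 log₁₀(2.0233e-05) = -93.88 dB

-93.9 dB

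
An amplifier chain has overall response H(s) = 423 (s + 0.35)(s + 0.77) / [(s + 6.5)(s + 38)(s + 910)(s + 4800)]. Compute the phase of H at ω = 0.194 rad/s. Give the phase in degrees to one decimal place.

∠(j0.194 + 0.35) = arctan(0.194/0.35) = 29.00°
∠(j0.194 + 0.77) = arctan(0.194/0.77) = 14.14°
∠(j0.194 + 6.5) = arctan(0.194/6.5) = 1.71°
∠(j0.194 + 38) = arctan(0.194/38) = 0.29°
∠(j0.194 + 910) = arctan(0.194/910) = 0.01°
∠(j0.194 + 4800) = arctan(0.194/4800) = 0.00°
∠H(j0.194) = 29.00° + 14.14° − (1.71° + 0.29° + 0.01° + 0.00°) = 41.12°

41.1°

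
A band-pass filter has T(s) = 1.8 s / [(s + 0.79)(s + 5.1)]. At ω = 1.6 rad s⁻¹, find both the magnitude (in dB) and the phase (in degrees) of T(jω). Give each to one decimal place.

|T| = -10.4 dB, ∠T = 8.9°

|j1.6| = 1.6
|j1.6 + 0.79| = √(1.6² + 0.79²) = 1.784
|j1.6 + 5.1| = √(1.6² + 5.1²) = 5.345
|T(j1.6)| = 1.8 × 1.6 / (1.784 × 5.345) = 0.30196
20 log₁₀(0.30196) = -10.40 dB
∠(j1.6) = 90.00°
∠(j1.6 + 0.79) = arctan(1.6/0.79) = 63.72°
∠(j1.6 + 5.1) = arctan(1.6/5.1) = 17.42°
∠T(j1.6) = 90.00° − (63.72° + 17.42°) = 8.86°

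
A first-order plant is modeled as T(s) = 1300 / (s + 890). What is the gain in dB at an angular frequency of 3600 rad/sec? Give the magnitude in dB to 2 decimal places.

|j3600 + 890| = √(3600² + 890²) = 3708
|T(j3600)| = 1300 / 3708 = 0.35056
20 log₁₀(0.35056) = -9.105 dB

-9.10 dB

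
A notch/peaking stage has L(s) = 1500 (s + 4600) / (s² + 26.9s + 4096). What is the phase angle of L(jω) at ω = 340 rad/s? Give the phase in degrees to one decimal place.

-171.1°

∠(j340 + 4600) = arctan(340/4600) = 4.23°
∠[(j340)² + 26.9(j340) + 4096] = ∠[-1.115e+05 + j9146] = 175.31°
∠L(j340) = 4.23° − 175.31° = -171.08°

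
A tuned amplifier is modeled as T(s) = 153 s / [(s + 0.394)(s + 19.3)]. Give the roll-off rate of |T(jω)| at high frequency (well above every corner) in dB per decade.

With 1 zero and 2 poles, the high-frequency asymptotic slope is 20 × (1 − 2) = -20 dB/decade.

-20 dB/decade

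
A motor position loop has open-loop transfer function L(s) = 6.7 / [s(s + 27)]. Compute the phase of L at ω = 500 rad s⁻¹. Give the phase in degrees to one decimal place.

∠(j500 + 27) = arctan(500/27) = 86.91°
∠(j500) = 90.00°
∠L(j500) = − (86.91° + 90.00°) = -176.91°

-176.9°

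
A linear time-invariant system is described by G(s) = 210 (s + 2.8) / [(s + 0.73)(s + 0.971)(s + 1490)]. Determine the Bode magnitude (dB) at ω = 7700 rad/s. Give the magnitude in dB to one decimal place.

-109.2 dB

|j7700 + 2.8| = √(7700² + 2.8²) = 7700
|j7700 + 0.73| = √(7700² + 0.73²) = 7700
|j7700 + 0.971| = √(7700² + 0.971²) = 7700
|j7700 + 1490| = √(7700² + 1490²) = 7843
|G(j7700)| = 210 × 7700 / (7700 × 7700 × 7843) = 3.4774e-06
20 log₁₀(3.4774e-06) = -109.17 dB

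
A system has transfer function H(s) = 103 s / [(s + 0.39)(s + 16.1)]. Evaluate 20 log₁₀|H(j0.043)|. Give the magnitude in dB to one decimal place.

|j0.043| = 0.043
|j0.043 + 0.39| = √(0.043² + 0.39²) = 0.3924
|j0.043 + 16.1| = √(0.043² + 16.1²) = 16.1
|H(j0.043)| = 103 × 0.043 / (0.3924 × 16.1) = 0.70112
20 log₁₀(0.70112) = -3.08 dB

-3.1 dB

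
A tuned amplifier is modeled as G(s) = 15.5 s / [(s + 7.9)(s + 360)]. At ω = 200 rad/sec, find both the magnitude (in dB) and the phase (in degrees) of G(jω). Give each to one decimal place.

|G| = -28.5 dB, ∠G = -26.8 deg

|j200| = 200
|j200 + 7.9| = √(200² + 7.9²) = 200.2
|j200 + 360| = √(200² + 360²) = 411.8
|G(j200)| = 15.5 × 200 / (200.2 × 411.8) = 0.037608
20 log₁₀(0.037608) = -28.49 dB
∠(j200) = 90.00°
∠(j200 + 7.9) = arctan(200/7.9) = 87.74°
∠(j200 + 360) = arctan(200/360) = 29.05°
∠G(j200) = 90.00° − (87.74° + 29.05°) = -26.79°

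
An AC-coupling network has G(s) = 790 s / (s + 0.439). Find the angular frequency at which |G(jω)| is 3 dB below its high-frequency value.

For a single-pole high-pass, the −3 dB point is at the pole: ω = 0.439 rad s⁻¹.

0.439 rad s⁻¹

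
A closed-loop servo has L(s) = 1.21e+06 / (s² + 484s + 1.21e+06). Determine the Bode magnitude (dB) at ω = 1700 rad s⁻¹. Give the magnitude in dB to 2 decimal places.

|(j1700)² + 484(j1700) + 1.21e+06| = |-1.68e+06 + j8.228e+05| = 1.871e+06
|L(j1700)| = 1.21e+06 / 1.871e+06 = 0.64683
20 log₁₀(0.64683) = -3.784 dB

-3.78 dB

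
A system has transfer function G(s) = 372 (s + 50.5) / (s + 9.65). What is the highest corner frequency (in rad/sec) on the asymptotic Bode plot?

Break frequencies occur at each pole and zero magnitude: 9.65 rad/sec, 50.5 rad/sec.
The highest is 50.5 rad/sec.

50.5 rad/sec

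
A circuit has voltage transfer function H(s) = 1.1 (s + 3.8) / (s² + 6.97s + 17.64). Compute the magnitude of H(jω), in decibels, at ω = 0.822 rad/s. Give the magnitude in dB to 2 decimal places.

-12.44 dB

|j0.822 + 3.8| = √(0.822² + 3.8²) = 3.888
|(j0.822)² + 6.97(j0.822) + 17.64| = |16.964 + j5.7293| = 17.91
|H(j0.822)| = 1.1 × 3.888 / 17.91 = 0.23884
20 log₁₀(0.23884) = -12.438 dB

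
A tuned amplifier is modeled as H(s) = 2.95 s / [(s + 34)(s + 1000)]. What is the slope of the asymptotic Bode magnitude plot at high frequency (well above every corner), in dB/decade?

-20 dB/decade

With 1 zero and 2 poles, the high-frequency asymptotic slope is 20 × (1 − 2) = -20 dB/decade.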